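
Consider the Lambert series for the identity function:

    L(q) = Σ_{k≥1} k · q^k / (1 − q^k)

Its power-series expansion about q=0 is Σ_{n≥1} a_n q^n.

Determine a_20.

n=20: 20·1 10·2 5·4 4·5 2·10 1·20  f→[20+10+5+4+2+1]=42

a_20 = 42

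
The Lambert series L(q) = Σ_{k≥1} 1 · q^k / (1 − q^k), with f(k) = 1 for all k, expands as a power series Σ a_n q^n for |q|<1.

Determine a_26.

a_26 = 4

[q^26] f(26)=1,f(13)=1,f(2)=1,f(1)=1 ⇒ 4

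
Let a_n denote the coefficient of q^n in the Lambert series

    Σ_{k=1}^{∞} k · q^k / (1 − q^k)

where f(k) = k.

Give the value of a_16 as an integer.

a_16 = 31

q^16  k|16↦f(k): 16:16 8:8 4:4 2:2 1:1  a_16=31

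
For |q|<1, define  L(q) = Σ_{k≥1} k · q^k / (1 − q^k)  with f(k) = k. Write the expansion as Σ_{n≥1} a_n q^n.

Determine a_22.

q^22  k|22↦f(k): 22:22 11:11 2:2 1:1  a_22=36

a_22 = 36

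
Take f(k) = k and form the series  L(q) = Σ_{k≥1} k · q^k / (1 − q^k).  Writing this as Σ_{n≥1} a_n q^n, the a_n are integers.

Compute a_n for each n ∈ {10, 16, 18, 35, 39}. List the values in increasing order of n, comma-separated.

18, 31, 39, 48, 56

[q^10] f(10)=10,f(5)=5,f(2)=2,f(1)=1 ⇒ 18
[q^16] f(1)=1,f(2)=2,f(4)=4,f(8)=8,f(16)=16 ⇒ 31
d|18:{1,2,3,6,9,18}  Σf=1+2+3+6+9+18=39
[q^35] f(35)=35,f(7)=7,f(5)=5,f(1)=1 ⇒ 48
[q^39] f(1)=1,f(3)=3,f(13)=13,f(39)=39 ⇒ 56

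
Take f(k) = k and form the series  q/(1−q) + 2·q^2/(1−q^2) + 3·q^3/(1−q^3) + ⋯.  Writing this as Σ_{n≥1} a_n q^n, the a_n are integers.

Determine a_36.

a_36 = 91

q^36  k|36↦f(k): 1:1 2:2 3:3 4:4 6:6 9:9 12:12 18:18 36:36  a_36=91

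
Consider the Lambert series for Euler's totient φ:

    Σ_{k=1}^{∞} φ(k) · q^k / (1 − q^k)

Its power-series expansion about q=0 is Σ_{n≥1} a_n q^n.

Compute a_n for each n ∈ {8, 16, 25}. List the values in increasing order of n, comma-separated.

q^8  k|8↦φ(k): 8:4 4:2 2:1 1:1  a_8=8
d|16:{16,8,4,2,1}  Σφ=8+4+2+1+1=16
n=25: 25·1 5·5 1·25  φ→[20+4+1]=25

8, 16, 25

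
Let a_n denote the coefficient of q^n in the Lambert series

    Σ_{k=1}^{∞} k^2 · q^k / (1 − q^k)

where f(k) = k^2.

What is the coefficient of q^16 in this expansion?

a_16 = 341

[q^16] f(16)=256,f(8)=64,f(4)=16,f(2)=4,f(1)=1 ⇒ 341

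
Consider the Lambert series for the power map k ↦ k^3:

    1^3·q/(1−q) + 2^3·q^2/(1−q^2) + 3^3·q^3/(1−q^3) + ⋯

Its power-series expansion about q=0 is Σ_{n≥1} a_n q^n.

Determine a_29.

n=29: 29·1 1·29  f→[24389+1]=24390

a_29 = 24390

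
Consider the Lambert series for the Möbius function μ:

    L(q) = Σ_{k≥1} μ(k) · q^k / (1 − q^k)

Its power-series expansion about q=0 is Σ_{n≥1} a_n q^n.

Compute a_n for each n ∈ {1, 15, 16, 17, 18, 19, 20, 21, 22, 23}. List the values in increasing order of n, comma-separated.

q^1  k|1↦μ(k): 1:1  a_1=1
d|15:{1,3,5,15}  Σμ=1+(-1)+(-1)+1=0
[q^16] μ(1)=1,μ(2)=-1,μ(4)=0,μ(8)=0,μ(16)=0 ⇒ 0
q^17  k|17↦μ(k): 1:1 17:-1  a_17=0
[q^18] μ(1)=1,μ(2)=-1,μ(3)=-1,μ(6)=1,μ(9)=0,μ(18)=0 ⇒ 0
q^19  k|19↦μ(k): 1:1 19:-1  a_19=0
q^20  k|20↦μ(k): 1:1 2:-1 4:0 5:-1 10:1 20:0  a_20=0
q^21  k|21↦μ(k): 21:1 7:-1 3:-1 1:1  a_21=0
q^22  k|22↦μ(k): 22:1 11:-1 2:-1 1:1  a_22=0
[q^23] μ(23)=-1,μ(1)=1 ⇒ 0

1, 0, 0, 0, 0, 0, 0, 0, 0, 0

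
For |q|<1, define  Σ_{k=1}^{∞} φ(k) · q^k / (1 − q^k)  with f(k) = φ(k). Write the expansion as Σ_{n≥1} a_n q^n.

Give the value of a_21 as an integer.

q^21  k|21↦φ(k): 21:12 7:6 3:2 1:1  a_21=21

a_21 = 21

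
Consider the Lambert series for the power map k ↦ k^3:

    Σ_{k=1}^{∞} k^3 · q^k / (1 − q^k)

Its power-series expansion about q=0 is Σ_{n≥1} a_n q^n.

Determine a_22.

d|22:{22,11,2,1}  Σf=10648+1331+8+1=11988

a_22 = 11988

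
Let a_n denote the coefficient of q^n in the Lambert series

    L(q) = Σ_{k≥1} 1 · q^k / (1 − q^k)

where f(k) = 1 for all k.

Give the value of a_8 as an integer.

d|8:{8,4,2,1}  Σf=1+1+1+1=4

a_8 = 4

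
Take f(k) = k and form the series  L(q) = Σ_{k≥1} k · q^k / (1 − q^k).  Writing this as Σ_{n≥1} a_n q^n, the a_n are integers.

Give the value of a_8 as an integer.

a_8 = 15

q^8  k|8↦f(k): 1:1 2:2 4:4 8:8  a_8=15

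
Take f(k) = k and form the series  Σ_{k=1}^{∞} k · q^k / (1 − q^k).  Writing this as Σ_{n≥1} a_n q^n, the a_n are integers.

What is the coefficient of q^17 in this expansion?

a_17 = 18

q^17  k|17↦f(k): 17:17 1:1  a_17=18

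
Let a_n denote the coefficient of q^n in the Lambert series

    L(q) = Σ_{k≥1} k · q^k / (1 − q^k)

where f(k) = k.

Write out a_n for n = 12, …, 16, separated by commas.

d|12:{1,2,3,4,6,12}  Σf=1+2+3+4+6+12=28
d|13:{13,1}  Σf=13+1=14
q^14  k|14↦f(k): 1:1 2:2 7:7 14:14  a_14=24
d|15:{1,3,5,15}  Σf=1+3+5+15=24
[q^16] f(1)=1,f(2)=2,f(4)=4,f(8)=8,f(16)=16 ⇒ 31

28, 14, 24, 24, 31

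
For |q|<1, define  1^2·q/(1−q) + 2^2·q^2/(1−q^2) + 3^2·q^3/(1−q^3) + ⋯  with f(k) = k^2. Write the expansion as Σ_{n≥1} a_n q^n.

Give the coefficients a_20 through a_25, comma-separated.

d|20:{1,2,4,5,10,20}  Σf=1+4+16+25+100+400=546
q^21  k|21↦f(k): 21:441 7:49 3:9 1:1  a_21=500
q^22  k|22↦f(k): 1:1 2:4 11:121 22:484  a_22=610
d|23:{1,23}  Σf=1+529=530
q^24  k|24↦f(k): 24:576 12:144 8:64 6:36 4:16 3:9 2:4 1:1  a_24=850
n=25: 25·1 5·5 1·25  f→[625+25+1]=651

546, 500, 610, 530, 850, 651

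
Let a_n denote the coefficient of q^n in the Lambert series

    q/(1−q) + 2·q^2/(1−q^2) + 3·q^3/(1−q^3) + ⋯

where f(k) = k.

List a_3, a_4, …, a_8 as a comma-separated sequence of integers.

d|3:{1,3}  Σf=1+3=4
[q^4] f(1)=1,f(2)=2,f(4)=4 ⇒ 7
q^5  k|5↦f(k): 5:5 1:1  a_5=6
q^6  k|6↦f(k): 1:1 2:2 3:3 6:6  a_6=12
q^7  k|7↦f(k): 7:7 1:1  a_7=8
n=8: 8·1 4·2 2·4 1·8  f→[8+4+2+1]=15

4, 7, 6, 12, 8, 15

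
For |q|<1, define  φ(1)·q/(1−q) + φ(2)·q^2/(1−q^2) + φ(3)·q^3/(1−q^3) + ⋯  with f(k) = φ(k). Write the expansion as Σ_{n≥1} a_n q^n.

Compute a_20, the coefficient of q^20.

n=20: 1·20 2·10 4·5 5·4 10·2 20·1  φ→[1+1+2+4+4+8]=20

a_20 = 20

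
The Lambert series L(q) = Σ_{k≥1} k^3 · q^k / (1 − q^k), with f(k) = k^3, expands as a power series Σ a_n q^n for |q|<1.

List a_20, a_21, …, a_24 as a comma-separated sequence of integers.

d|20:{20,10,5,4,2,1}  Σf=8000+1000+125+64+8+1=9198
d|21:{1,3,7,21}  Σf=1+27+343+9261=9632
[q^22] f(22)=10648,f(11)=1331,f(2)=8,f(1)=1 ⇒ 11988
q^23  k|23↦f(k): 1:1 23:12167  a_23=12168
n=24: 24·1 12·2 8·3 6·4 4·6 3·8 2·12 1·24  f→[13824+1728+512+216+64+27+8+1]=16380

9198, 9632, 11988, 12168, 16380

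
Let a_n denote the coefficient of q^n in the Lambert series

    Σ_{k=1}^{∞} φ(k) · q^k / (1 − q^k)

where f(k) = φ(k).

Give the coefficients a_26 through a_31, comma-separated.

n=26: 26·1 13·2 2·13 1·26  φ→[12+12+1+1]=26
q^27  k|27↦φ(k): 1:1 3:2 9:6 27:18  a_27=27
d|28:{28,14,7,4,2,1}  Σφ=12+6+6+2+1+1=28
n=29: 1·29 29·1  φ→[1+28]=29
q^30  k|30↦φ(k): 30:8 15:8 10:4 6:2 5:4 3:2 2:1 1:1  a_30=30
[q^31] φ(1)=1,φ(31)=30 ⇒ 31

26, 27, 28, 29, 30, 31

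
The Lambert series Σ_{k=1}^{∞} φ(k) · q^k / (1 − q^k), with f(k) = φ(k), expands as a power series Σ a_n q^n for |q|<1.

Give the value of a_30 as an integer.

n=30: 30·1 15·2 10·3 6·5 5·6 3·10 2·15 1·30  φ→[8+8+4+2+4+2+1+1]=30

a_30 = 30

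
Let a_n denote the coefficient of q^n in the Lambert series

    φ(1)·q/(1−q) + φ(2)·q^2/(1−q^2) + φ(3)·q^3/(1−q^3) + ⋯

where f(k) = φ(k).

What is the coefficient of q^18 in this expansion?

q^18  k|18↦φ(k): 1:1 2:1 3:2 6:2 9:6 18:6  a_18=18

a_18 = 18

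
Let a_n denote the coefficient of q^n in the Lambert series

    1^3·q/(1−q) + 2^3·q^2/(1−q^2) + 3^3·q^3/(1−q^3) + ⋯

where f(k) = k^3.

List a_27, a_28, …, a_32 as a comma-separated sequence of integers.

q^27  k|27↦f(k): 27:19683 9:729 3:27 1:1  a_27=20440
[q^28] f(28)=21952,f(14)=2744,f(7)=343,f(4)=64,f(2)=8,f(1)=1 ⇒ 25112
q^29  k|29↦f(k): 29:24389 1:1  a_29=24390
[q^30] f(1)=1,f(2)=8,f(3)=27,f(5)=125,f(6)=216,f(10)=1000,f(15)=3375,f(30)=27000 ⇒ 31752
q^31  k|31↦f(k): 31:29791 1:1  a_31=29792
q^32  k|32↦f(k): 32:32768 16:4096 8:512 4:64 2:8 1:1  a_32=37449

20440, 25112, 24390, 31752, 29792, 37449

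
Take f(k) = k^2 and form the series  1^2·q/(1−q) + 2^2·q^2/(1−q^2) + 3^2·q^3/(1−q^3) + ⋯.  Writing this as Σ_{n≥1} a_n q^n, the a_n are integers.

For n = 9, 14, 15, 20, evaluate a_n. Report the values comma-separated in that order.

91, 250, 260, 546

d|9:{1,3,9}  Σf=1+9+81=91
[q^14] f(1)=1,f(2)=4,f(7)=49,f(14)=196 ⇒ 250
n=15: 1·15 3·5 5·3 15·1  f→[1+9+25+225]=260
n=20: 1·20 2·10 4·5 5·4 10·2 20·1  f→[1+4+16+25+100+400]=546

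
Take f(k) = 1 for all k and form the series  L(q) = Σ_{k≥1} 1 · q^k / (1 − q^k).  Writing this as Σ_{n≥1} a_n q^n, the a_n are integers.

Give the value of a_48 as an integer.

q^48  k|48↦f(k): 1:1 2:1 3:1 4:1 6:1 8:1 12:1 16:1 24:1 48:1  a_48=10

a_48 = 10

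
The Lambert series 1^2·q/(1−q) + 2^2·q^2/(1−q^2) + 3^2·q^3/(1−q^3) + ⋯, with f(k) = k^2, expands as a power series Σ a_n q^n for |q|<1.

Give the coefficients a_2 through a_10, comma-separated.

q^2  k|2↦f(k): 1:1 2:4  a_2=5
n=3: 1·3 3·1  f→[1+9]=10
q^4  k|4↦f(k): 4:16 2:4 1:1  a_4=21
d|5:{5,1}  Σf=25+1=26
[q^6] f(1)=1,f(2)=4,f(3)=9,f(6)=36 ⇒ 50
q^7  k|7↦f(k): 1:1 7:49  a_7=50
d|8:{1,2,4,8}  Σf=1+4+16+64=85
d|9:{1,3,9}  Σf=1+9+81=91
d|10:{10,5,2,1}  Σf=100+25+4+1=130

5, 10, 21, 26, 50, 50, 85, 91, 130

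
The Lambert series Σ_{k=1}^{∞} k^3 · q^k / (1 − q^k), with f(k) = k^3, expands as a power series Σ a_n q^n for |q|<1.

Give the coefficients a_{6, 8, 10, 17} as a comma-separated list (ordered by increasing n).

q^6  k|6↦f(k): 6:216 3:27 2:8 1:1  a_6=252
[q^8] f(8)=512,f(4)=64,f(2)=8,f(1)=1 ⇒ 585
[q^10] f(10)=1000,f(5)=125,f(2)=8,f(1)=1 ⇒ 1134
d|17:{17,1}  Σf=4913+1=4914

252, 585, 1134, 4914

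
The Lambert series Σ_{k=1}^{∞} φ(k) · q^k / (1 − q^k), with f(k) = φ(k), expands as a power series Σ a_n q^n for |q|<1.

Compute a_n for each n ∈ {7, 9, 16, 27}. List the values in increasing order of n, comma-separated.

n=7: 1·7 7·1  φ→[1+6]=7
d|9:{1,3,9}  Σφ=1+2+6=9
d|16:{16,8,4,2,1}  Σφ=8+4+2+1+1=16
d|27:{1,3,9,27}  Σφ=1+2+6+18=27

7, 9, 16, 27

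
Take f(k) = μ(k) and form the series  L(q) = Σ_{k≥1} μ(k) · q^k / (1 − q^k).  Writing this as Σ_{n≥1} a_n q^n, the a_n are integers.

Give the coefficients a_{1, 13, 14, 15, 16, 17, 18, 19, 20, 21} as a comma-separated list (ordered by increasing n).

1, 0, 0, 0, 0, 0, 0, 0, 0, 0

q^1  k|1↦μ(k): 1:1  a_1=1
n=13: 1·13 13·1  μ→[1+(-1)]=0
[q^14] μ(14)=1,μ(7)=-1,μ(2)=-1,μ(1)=1 ⇒ 0
n=15: 1·15 3·5 5·3 15·1  μ→[1+(-1)+(-1)+1]=0
d|16:{16,8,4,2,1}  Σμ=0+0+0+(-1)+1=0
[q^17] μ(1)=1,μ(17)=-1 ⇒ 0
[q^18] μ(1)=1,μ(2)=-1,μ(3)=-1,μ(6)=1,μ(9)=0,μ(18)=0 ⇒ 0
[q^19] μ(19)=-1,μ(1)=1 ⇒ 0
n=20: 1·20 2·10 4·5 5·4 10·2 20·1  μ→[1+(-1)+0+(-1)+1+0]=0
[q^21] μ(1)=1,μ(3)=-1,μ(7)=-1,μ(21)=1 ⇒ 0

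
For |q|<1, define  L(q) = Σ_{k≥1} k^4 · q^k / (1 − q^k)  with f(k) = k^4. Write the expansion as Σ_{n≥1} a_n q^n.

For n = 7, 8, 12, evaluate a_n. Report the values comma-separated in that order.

2402, 4369, 22386

[q^7] f(1)=1,f(7)=2401 ⇒ 2402
[q^8] f(8)=4096,f(4)=256,f(2)=16,f(1)=1 ⇒ 4369
q^12  k|12↦f(k): 1:1 2:16 3:81 4:256 6:1296 12:20736  a_12=22386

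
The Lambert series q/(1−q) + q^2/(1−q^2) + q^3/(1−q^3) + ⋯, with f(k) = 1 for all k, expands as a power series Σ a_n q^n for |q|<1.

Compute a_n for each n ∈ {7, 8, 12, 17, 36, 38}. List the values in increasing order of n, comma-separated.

2, 4, 6, 2, 9, 4

q^7  k|7↦f(k): 1:1 7:1  a_7=2
n=8: 8·1 4·2 2·4 1·8  f→[1+1+1+1]=4
[q^12] f(1)=1,f(2)=1,f(3)=1,f(4)=1,f(6)=1,f(12)=1 ⇒ 6
n=17: 17·1 1·17  f→[1+1]=2
[q^36] f(1)=1,f(2)=1,f(3)=1,f(4)=1,f(6)=1,f(9)=1,f(12)=1,f(18)=1,f(36)=1 ⇒ 9
q^38  k|38↦f(k): 1:1 2:1 19:1 38:1  a_38=4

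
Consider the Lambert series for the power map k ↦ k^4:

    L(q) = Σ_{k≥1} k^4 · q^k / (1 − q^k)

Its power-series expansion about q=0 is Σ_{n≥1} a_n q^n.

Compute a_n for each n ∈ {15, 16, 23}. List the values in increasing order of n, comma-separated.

51332, 69905, 279842

n=15: 1·15 3·5 5·3 15·1  f→[1+81+625+50625]=51332
q^16  k|16↦f(k): 16:65536 8:4096 4:256 2:16 1:1  a_16=69905
n=23: 23·1 1·23  f→[279841+1]=279842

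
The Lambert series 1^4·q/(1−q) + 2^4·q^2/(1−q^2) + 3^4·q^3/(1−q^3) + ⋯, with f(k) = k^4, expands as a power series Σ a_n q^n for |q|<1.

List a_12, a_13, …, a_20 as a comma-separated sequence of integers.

22386, 28562, 40834, 51332, 69905, 83522, 112931, 130322, 170898

n=12: 1·12 2·6 3·4 4·3 6·2 12·1  f→[1+16+81+256+1296+20736]=22386
d|13:{13,1}  Σf=28561+1=28562
d|14:{14,7,2,1}  Σf=38416+2401+16+1=40834
n=15: 1·15 3·5 5·3 15·1  f→[1+81+625+50625]=51332
q^16  k|16↦f(k): 1:1 2:16 4:256 8:4096 16:65536  a_16=69905
d|17:{1,17}  Σf=1+83521=83522
d|18:{1,2,3,6,9,18}  Σf=1+16+81+1296+6561+104976=112931
q^19  k|19↦f(k): 1:1 19:130321  a_19=130322
d|20:{20,10,5,4,2,1}  Σf=160000+10000+625+256+16+1=170898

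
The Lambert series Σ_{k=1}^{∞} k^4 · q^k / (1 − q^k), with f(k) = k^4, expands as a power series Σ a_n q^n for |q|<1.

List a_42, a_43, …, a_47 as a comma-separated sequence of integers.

3348388, 3418802, 3997266, 4158518, 4757314, 4879682

n=42: 42·1 21·2 14·3 7·6 6·7 3·14 2·21 1·42  f→[3111696+194481+38416+2401+1296+81+16+1]=3348388
q^43  k|43↦f(k): 43:3418801 1:1  a_43=3418802
[q^44] f(44)=3748096,f(22)=234256,f(11)=14641,f(4)=256,f(2)=16,f(1)=1 ⇒ 3997266
q^45  k|45↦f(k): 45:4100625 15:50625 9:6561 5:625 3:81 1:1  a_45=4158518
q^46  k|46↦f(k): 1:1 2:16 23:279841 46:4477456  a_46=4757314
[q^47] f(47)=4879681,f(1)=1 ⇒ 4879682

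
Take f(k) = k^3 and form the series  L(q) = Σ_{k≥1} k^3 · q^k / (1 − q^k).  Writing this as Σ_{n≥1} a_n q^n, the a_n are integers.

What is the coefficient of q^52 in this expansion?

d|52:{1,2,4,13,26,52}  Σf=1+8+64+2197+17576+140608=160454

a_52 = 160454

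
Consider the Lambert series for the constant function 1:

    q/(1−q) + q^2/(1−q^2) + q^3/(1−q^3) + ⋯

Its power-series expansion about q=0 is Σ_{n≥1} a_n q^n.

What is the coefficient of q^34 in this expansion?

q^34  k|34↦f(k): 1:1 2:1 17:1 34:1  a_34=4

a_34 = 4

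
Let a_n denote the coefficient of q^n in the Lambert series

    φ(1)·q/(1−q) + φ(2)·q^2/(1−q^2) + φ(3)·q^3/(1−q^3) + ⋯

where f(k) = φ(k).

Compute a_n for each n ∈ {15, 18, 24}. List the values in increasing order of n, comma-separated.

[q^15] φ(1)=1,φ(3)=2,φ(5)=4,φ(15)=8 ⇒ 15
q^18  k|18↦φ(k): 1:1 2:1 3:2 6:2 9:6 18:6  a_18=18
q^24  k|24↦φ(k): 24:8 12:4 8:4 6:2 4:2 3:2 2:1 1:1  a_24=24

15, 18, 24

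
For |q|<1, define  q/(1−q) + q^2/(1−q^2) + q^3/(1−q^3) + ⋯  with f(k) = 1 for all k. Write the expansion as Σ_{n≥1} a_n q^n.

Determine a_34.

d|34:{34,17,2,1}  Σf=1+1+1+1=4

a_34 = 4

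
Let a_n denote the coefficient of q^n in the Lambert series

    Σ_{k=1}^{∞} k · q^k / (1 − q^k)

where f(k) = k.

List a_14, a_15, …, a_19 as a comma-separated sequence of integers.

[q^14] f(14)=14,f(7)=7,f(2)=2,f(1)=1 ⇒ 24
[q^15] f(15)=15,f(5)=5,f(3)=3,f(1)=1 ⇒ 24
[q^16] f(16)=16,f(8)=8,f(4)=4,f(2)=2,f(1)=1 ⇒ 31
n=17: 1·17 17·1  f→[1+17]=18
q^18  k|18↦f(k): 18:18 9:9 6:6 3:3 2:2 1:1  a_18=39
q^19  k|19↦f(k): 19:19 1:1  a_19=20

24, 24, 31, 18, 39, 20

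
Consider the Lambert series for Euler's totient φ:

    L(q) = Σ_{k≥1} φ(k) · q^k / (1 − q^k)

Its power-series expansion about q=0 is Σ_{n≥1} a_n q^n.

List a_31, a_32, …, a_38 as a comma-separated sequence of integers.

[q^31] φ(1)=1,φ(31)=30 ⇒ 31
q^32  k|32↦φ(k): 32:16 16:8 8:4 4:2 2:1 1:1  a_32=32
q^33  k|33↦φ(k): 33:20 11:10 3:2 1:1  a_33=33
q^34  k|34↦φ(k): 34:16 17:16 2:1 1:1  a_34=34
n=35: 1·35 5·7 7·5 35·1  φ→[1+4+6+24]=35
[q^36] φ(1)=1,φ(2)=1,φ(3)=2,φ(4)=2,φ(6)=2,φ(9)=6,φ(12)=4,φ(18)=6,φ(36)=12 ⇒ 36
n=37: 37·1 1·37  φ→[36+1]=37
q^38  k|38↦φ(k): 38:18 19:18 2:1 1:1  a_38=38

31, 32, 33, 34, 35, 36, 37, 38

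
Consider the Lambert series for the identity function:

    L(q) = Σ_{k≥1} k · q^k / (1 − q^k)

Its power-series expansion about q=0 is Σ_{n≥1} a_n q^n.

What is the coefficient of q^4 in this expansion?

[q^4] f(4)=4,f(2)=2,f(1)=1 ⇒ 7

a_4 = 7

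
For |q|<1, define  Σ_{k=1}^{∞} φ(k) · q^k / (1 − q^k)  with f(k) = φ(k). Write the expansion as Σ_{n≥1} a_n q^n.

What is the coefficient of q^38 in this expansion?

q^38  k|38↦φ(k): 38:18 19:18 2:1 1:1  a_38=38

a_38 = 38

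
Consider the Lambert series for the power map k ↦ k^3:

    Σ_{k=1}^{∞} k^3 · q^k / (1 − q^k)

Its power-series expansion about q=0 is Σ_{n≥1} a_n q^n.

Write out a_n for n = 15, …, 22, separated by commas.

n=15: 15·1 5·3 3·5 1·15  f→[3375+125+27+1]=3528
[q^16] f(16)=4096,f(8)=512,f(4)=64,f(2)=8,f(1)=1 ⇒ 4681
d|17:{1,17}  Σf=1+4913=4914
[q^18] f(18)=5832,f(9)=729,f(6)=216,f(3)=27,f(2)=8,f(1)=1 ⇒ 6813
q^19  k|19↦f(k): 1:1 19:6859  a_19=6860
n=20: 20·1 10·2 5·4 4·5 2·10 1·20  f→[8000+1000+125+64+8+1]=9198
d|21:{21,7,3,1}  Σf=9261+343+27+1=9632
d|22:{22,11,2,1}  Σf=10648+1331+8+1=11988

3528, 4681, 4914, 6813, 6860, 9198, 9632, 11988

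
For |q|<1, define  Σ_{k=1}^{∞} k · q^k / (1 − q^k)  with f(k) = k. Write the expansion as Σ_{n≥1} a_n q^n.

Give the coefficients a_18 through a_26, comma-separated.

d|18:{1,2,3,6,9,18}  Σf=1+2+3+6+9+18=39
q^19  k|19↦f(k): 19:19 1:1  a_19=20
n=20: 20·1 10·2 5·4 4·5 2·10 1·20  f→[20+10+5+4+2+1]=42
[q^21] f(21)=21,f(7)=7,f(3)=3,f(1)=1 ⇒ 32
q^22  k|22↦f(k): 22:22 11:11 2:2 1:1  a_22=36
q^23  k|23↦f(k): 23:23 1:1  a_23=24
d|24:{1,2,3,4,6,8,12,24}  Σf=1+2+3+4+6+8+12+24=60
d|25:{1,5,25}  Σf=1+5+25=31
d|26:{26,13,2,1}  Σf=26+13+2+1=42

39, 20, 42, 32, 36, 24, 60, 31, 42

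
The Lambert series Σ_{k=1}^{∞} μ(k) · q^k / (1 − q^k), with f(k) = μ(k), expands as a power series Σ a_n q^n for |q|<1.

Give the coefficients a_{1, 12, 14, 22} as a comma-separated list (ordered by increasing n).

1, 0, 0, 0

[q^1] μ(1)=1 ⇒ 1
[q^12] μ(1)=1,μ(2)=-1,μ(3)=-1,μ(4)=0,μ(6)=1,μ(12)=0 ⇒ 0
d|14:{1,2,7,14}  Σμ=1+(-1)+(-1)+1=0
n=22: 22·1 11·2 2·11 1·22  μ→[1+(-1)+(-1)+1]=0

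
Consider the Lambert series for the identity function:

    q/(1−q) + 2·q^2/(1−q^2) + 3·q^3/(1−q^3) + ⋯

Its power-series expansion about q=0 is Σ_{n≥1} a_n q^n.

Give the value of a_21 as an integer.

a_21 = 32

q^21  k|21↦f(k): 21:21 7:7 3:3 1:1  a_21=32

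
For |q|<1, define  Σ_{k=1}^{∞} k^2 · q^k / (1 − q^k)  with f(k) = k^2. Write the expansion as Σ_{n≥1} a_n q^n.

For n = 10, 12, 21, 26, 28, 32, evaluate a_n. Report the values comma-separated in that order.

130, 210, 500, 850, 1050, 1365

[q^10] f(1)=1,f(2)=4,f(5)=25,f(10)=100 ⇒ 130
q^12  k|12↦f(k): 1:1 2:4 3:9 4:16 6:36 12:144  a_12=210
q^21  k|21↦f(k): 21:441 7:49 3:9 1:1  a_21=500
n=26: 1·26 2·13 13·2 26·1  f→[1+4+169+676]=850
q^28  k|28↦f(k): 28:784 14:196 7:49 4:16 2:4 1:1  a_28=1050
[q^32] f(32)=1024,f(16)=256,f(8)=64,f(4)=16,f(2)=4,f(1)=1 ⇒ 1365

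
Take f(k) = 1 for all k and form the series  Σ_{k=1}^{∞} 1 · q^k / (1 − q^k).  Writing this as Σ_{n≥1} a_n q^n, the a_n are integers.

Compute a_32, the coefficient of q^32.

[q^32] f(1)=1,f(2)=1,f(4)=1,f(8)=1,f(16)=1,f(32)=1 ⇒ 6

a_32 = 6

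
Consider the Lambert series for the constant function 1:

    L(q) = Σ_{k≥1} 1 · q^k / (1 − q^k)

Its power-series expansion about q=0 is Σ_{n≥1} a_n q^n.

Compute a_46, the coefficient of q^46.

a_46 = 4

n=46: 1·46 2·23 23·2 46·1  f→[1+1+1+1]=4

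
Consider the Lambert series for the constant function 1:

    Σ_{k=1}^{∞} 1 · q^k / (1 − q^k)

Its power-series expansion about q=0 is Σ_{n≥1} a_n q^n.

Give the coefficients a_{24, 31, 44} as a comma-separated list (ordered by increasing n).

8, 2, 6

d|24:{24,12,8,6,4,3,2,1}  Σf=1+1+1+1+1+1+1+1=8
[q^31] f(31)=1,f(1)=1 ⇒ 2
d|44:{44,22,11,4,2,1}  Σf=1+1+1+1+1+1=6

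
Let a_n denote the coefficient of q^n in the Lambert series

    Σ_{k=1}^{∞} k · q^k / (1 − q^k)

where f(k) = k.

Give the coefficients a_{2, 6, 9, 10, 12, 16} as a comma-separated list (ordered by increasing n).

3, 12, 13, 18, 28, 31

d|2:{1,2}  Σf=1+2=3
d|6:{1,2,3,6}  Σf=1+2+3+6=12
q^9  k|9↦f(k): 1:1 3:3 9:9  a_9=13
[q^10] f(10)=10,f(5)=5,f(2)=2,f(1)=1 ⇒ 18
[q^12] f(12)=12,f(6)=6,f(4)=4,f(3)=3,f(2)=2,f(1)=1 ⇒ 28
n=16: 1·16 2·8 4·4 8·2 16·1  f→[1+2+4+8+16]=31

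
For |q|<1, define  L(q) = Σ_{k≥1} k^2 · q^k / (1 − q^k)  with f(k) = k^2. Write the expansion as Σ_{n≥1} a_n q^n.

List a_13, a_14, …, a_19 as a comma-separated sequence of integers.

170, 250, 260, 341, 290, 455, 362

[q^13] f(1)=1,f(13)=169 ⇒ 170
n=14: 14·1 7·2 2·7 1·14  f→[196+49+4+1]=250
d|15:{15,5,3,1}  Σf=225+25+9+1=260
d|16:{16,8,4,2,1}  Σf=256+64+16+4+1=341
d|17:{17,1}  Σf=289+1=290
n=18: 18·1 9·2 6·3 3·6 2·9 1·18  f→[324+81+36+9+4+1]=455
q^19  k|19↦f(k): 1:1 19:361  a_19=362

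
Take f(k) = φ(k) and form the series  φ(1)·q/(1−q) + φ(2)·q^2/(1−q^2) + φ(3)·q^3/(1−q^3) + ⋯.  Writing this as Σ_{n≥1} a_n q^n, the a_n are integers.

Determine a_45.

d|45:{45,15,9,5,3,1}  Σφ=24+8+6+4+2+1=45

a_45 = 45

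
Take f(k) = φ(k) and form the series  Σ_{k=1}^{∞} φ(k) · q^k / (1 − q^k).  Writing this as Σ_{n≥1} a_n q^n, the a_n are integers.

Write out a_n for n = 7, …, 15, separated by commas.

q^7  k|7↦φ(k): 1:1 7:6  a_7=7
[q^8] φ(1)=1,φ(2)=1,φ(4)=2,φ(8)=4 ⇒ 8
d|9:{1,3,9}  Σφ=1+2+6=9
n=10: 1·10 2·5 5·2 10·1  φ→[1+1+4+4]=10
d|11:{11,1}  Σφ=10+1=11
[q^12] φ(12)=4,φ(6)=2,φ(4)=2,φ(3)=2,φ(2)=1,φ(1)=1 ⇒ 12
d|13:{1,13}  Σφ=1+12=13
n=14: 1·14 2·7 7·2 14·1  φ→[1+1+6+6]=14
q^15  k|15↦φ(k): 15:8 5:4 3:2 1:1  a_15=15

7, 8, 9, 10, 11, 12, 13, 14, 15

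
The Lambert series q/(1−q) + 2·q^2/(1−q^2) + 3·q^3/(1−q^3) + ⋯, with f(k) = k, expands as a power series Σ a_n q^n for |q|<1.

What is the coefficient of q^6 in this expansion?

q^6  k|6↦f(k): 6:6 3:3 2:2 1:1  a_6=12

a_6 = 12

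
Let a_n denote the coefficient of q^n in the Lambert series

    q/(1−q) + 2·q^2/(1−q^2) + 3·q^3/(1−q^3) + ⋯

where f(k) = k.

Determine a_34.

a_34 = 54

q^34  k|34↦f(k): 1:1 2:2 17:17 34:34  a_34=54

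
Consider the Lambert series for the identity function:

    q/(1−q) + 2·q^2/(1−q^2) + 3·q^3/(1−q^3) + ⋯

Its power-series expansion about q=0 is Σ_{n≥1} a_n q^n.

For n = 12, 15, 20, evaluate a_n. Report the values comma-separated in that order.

28, 24, 42

[q^12] f(12)=12,f(6)=6,f(4)=4,f(3)=3,f(2)=2,f(1)=1 ⇒ 28
[q^15] f(1)=1,f(3)=3,f(5)=5,f(15)=15 ⇒ 24
n=20: 20·1 10·2 5·4 4·5 2·10 1·20  f→[20+10+5+4+2+1]=42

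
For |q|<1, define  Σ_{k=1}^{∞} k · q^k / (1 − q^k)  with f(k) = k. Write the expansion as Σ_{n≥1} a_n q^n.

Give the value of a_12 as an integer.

a_12 = 28

[q^12] f(12)=12,f(6)=6,f(4)=4,f(3)=3,f(2)=2,f(1)=1 ⇒ 28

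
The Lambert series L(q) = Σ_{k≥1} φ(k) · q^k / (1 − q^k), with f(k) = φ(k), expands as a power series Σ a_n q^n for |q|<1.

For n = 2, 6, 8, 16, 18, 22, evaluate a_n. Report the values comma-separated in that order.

q^2  k|2↦φ(k): 2:1 1:1  a_2=2
n=6: 6·1 3·2 2·3 1·6  φ→[2+2+1+1]=6
n=8: 1·8 2·4 4·2 8·1  φ→[1+1+2+4]=8
n=16: 16·1 8·2 4·4 2·8 1·16  φ→[8+4+2+1+1]=16
q^18  k|18↦φ(k): 18:6 9:6 6:2 3:2 2:1 1:1  a_18=18
[q^22] φ(22)=10,φ(11)=10,φ(2)=1,φ(1)=1 ⇒ 22

2, 6, 8, 16, 18, 22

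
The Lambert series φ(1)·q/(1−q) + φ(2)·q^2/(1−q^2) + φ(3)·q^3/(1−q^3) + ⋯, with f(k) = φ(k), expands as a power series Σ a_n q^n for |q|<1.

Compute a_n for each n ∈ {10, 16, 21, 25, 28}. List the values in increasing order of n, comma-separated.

n=10: 1·10 2·5 5·2 10·1  φ→[1+1+4+4]=10
d|16:{1,2,4,8,16}  Σφ=1+1+2+4+8=16
n=21: 21·1 7·3 3·7 1·21  φ→[12+6+2+1]=21
n=25: 1·25 5·5 25·1  φ→[1+4+20]=25
[q^28] φ(1)=1,φ(2)=1,φ(4)=2,φ(7)=6,φ(14)=6,φ(28)=12 ⇒ 28

10, 16, 21, 25, 28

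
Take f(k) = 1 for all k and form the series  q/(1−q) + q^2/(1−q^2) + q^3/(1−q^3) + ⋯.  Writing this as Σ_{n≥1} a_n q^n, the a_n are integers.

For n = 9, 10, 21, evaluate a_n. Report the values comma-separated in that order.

3, 4, 4

q^9  k|9↦f(k): 1:1 3:1 9:1  a_9=3
[q^10] f(10)=1,f(5)=1,f(2)=1,f(1)=1 ⇒ 4
[q^21] f(1)=1,f(3)=1,f(7)=1,f(21)=1 ⇒ 4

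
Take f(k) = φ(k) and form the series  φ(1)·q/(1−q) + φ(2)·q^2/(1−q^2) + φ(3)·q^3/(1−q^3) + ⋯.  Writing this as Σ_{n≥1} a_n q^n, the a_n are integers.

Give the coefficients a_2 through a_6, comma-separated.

[q^2] φ(1)=1,φ(2)=1 ⇒ 2
[q^3] φ(1)=1,φ(3)=2 ⇒ 3
q^4  k|4↦φ(k): 4:2 2:1 1:1  a_4=4
n=5: 5·1 1·5  φ→[4+1]=5
[q^6] φ(1)=1,φ(2)=1,φ(3)=2,φ(6)=2 ⇒ 6

2, 3, 4, 5, 6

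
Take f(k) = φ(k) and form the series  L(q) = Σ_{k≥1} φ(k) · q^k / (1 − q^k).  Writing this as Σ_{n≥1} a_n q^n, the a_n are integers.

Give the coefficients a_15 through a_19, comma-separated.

d|15:{15,5,3,1}  Σφ=8+4+2+1=15
q^16  k|16↦φ(k): 16:8 8:4 4:2 2:1 1:1  a_16=16
[q^17] φ(17)=16,φ(1)=1 ⇒ 17
d|18:{1,2,3,6,9,18}  Σφ=1+1+2+2+6+6=18
d|19:{1,19}  Σφ=1+18=19

15, 16, 17, 18, 19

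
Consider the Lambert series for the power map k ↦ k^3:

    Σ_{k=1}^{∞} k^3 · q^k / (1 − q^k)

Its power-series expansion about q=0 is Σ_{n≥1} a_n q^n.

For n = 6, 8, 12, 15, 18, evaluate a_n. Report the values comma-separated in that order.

d|6:{1,2,3,6}  Σf=1+8+27+216=252
[q^8] f(8)=512,f(4)=64,f(2)=8,f(1)=1 ⇒ 585
q^12  k|12↦f(k): 12:1728 6:216 4:64 3:27 2:8 1:1  a_12=2044
n=15: 1·15 3·5 5·3 15·1  f→[1+27+125+3375]=3528
[q^18] f(1)=1,f(2)=8,f(3)=27,f(6)=216,f(9)=729,f(18)=5832 ⇒ 6813

252, 585, 2044, 3528, 6813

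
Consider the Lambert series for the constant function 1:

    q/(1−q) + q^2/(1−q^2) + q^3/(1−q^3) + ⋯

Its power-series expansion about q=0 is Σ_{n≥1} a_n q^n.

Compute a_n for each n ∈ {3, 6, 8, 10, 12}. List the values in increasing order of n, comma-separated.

[q^3] f(1)=1,f(3)=1 ⇒ 2
n=6: 1·6 2·3 3·2 6·1  f→[1+1+1+1]=4
[q^8] f(8)=1,f(4)=1,f(2)=1,f(1)=1 ⇒ 4
n=10: 1·10 2·5 5·2 10·1  f→[1+1+1+1]=4
n=12: 12·1 6·2 4·3 3·4 2·6 1·12  f→[1+1+1+1+1+1]=6

2, 4, 4, 4, 6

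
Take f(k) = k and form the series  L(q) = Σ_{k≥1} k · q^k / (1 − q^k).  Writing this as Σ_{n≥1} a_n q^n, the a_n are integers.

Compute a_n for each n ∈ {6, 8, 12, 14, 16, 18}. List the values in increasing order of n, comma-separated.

12, 15, 28, 24, 31, 39

q^6  k|6↦f(k): 1:1 2:2 3:3 6:6  a_6=12
d|8:{8,4,2,1}  Σf=8+4+2+1=15
q^12  k|12↦f(k): 12:12 6:6 4:4 3:3 2:2 1:1  a_12=28
d|14:{1,2,7,14}  Σf=1+2+7+14=24
n=16: 16·1 8·2 4·4 2·8 1·16  f→[16+8+4+2+1]=31
[q^18] f(18)=18,f(9)=9,f(6)=6,f(3)=3,f(2)=2,f(1)=1 ⇒ 39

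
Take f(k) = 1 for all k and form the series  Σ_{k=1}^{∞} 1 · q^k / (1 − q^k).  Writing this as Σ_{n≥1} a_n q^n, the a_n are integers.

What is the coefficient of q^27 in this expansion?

a_27 = 4

d|27:{27,9,3,1}  Σf=1+1+1+1=4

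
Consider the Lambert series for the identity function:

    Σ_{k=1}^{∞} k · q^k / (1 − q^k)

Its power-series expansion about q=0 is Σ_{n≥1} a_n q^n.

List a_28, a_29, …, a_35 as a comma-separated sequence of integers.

56, 30, 72, 32, 63, 48, 54, 48

d|28:{1,2,4,7,14,28}  Σf=1+2+4+7+14+28=56
q^29  k|29↦f(k): 29:29 1:1  a_29=30
d|30:{30,15,10,6,5,3,2,1}  Σf=30+15+10+6+5+3+2+1=72
q^31  k|31↦f(k): 1:1 31:31  a_31=32
[q^32] f(32)=32,f(16)=16,f(8)=8,f(4)=4,f(2)=2,f(1)=1 ⇒ 63
q^33  k|33↦f(k): 33:33 11:11 3:3 1:1  a_33=48
d|34:{1,2,17,34}  Σf=1+2+17+34=54
d|35:{35,7,5,1}  Σf=35+7+5+1=48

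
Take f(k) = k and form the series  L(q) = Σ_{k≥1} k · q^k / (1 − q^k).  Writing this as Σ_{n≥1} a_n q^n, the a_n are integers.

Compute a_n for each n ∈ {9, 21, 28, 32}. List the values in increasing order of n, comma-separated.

q^9  k|9↦f(k): 1:1 3:3 9:9  a_9=13
q^21  k|21↦f(k): 1:1 3:3 7:7 21:21  a_21=32
d|28:{1,2,4,7,14,28}  Σf=1+2+4+7+14+28=56
q^32  k|32↦f(k): 1:1 2:2 4:4 8:8 16:16 32:32  a_32=63

13, 32, 56, 63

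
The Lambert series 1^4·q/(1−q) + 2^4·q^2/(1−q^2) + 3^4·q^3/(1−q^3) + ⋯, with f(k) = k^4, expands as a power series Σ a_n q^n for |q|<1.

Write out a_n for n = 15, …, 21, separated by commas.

n=15: 1·15 3·5 5·3 15·1  f→[1+81+625+50625]=51332
d|16:{16,8,4,2,1}  Σf=65536+4096+256+16+1=69905
[q^17] f(1)=1,f(17)=83521 ⇒ 83522
q^18  k|18↦f(k): 1:1 2:16 3:81 6:1296 9:6561 18:104976  a_18=112931
[q^19] f(19)=130321,f(1)=1 ⇒ 130322
n=20: 1·20 2·10 4·5 5·4 10·2 20·1  f→[1+16+256+625+10000+160000]=170898
d|21:{1,3,7,21}  Σf=1+81+2401+194481=196964

51332, 69905, 83522, 112931, 130322, 170898, 196964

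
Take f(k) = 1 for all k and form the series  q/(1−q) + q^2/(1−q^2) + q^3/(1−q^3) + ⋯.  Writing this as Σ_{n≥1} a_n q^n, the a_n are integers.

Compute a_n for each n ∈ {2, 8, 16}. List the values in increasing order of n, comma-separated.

[q^2] f(2)=1,f(1)=1 ⇒ 2
d|8:{1,2,4,8}  Σf=1+1+1+1=4
d|16:{1,2,4,8,16}  Σf=1+1+1+1+1=5

2, 4, 5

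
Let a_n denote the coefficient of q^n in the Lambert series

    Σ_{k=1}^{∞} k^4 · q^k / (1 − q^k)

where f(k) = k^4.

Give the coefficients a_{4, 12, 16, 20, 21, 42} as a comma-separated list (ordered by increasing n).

273, 22386, 69905, 170898, 196964, 3348388

n=4: 1·4 2·2 4·1  f→[1+16+256]=273
n=12: 1·12 2·6 3·4 4·3 6·2 12·1  f→[1+16+81+256+1296+20736]=22386
n=16: 1·16 2·8 4·4 8·2 16·1  f→[1+16+256+4096+65536]=69905
n=20: 20·1 10·2 5·4 4·5 2·10 1·20  f→[160000+10000+625+256+16+1]=170898
q^21  k|21↦f(k): 1:1 3:81 7:2401 21:194481  a_21=196964
q^42  k|42↦f(k): 1:1 2:16 3:81 6:1296 7:2401 14:38416 21:194481 42:3111696  a_42=3348388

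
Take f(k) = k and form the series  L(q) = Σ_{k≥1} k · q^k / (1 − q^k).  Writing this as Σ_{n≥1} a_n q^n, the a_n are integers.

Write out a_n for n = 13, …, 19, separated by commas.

q^13  k|13↦f(k): 1:1 13:13  a_13=14
d|14:{14,7,2,1}  Σf=14+7+2+1=24
d|15:{1,3,5,15}  Σf=1+3+5+15=24
d|16:{1,2,4,8,16}  Σf=1+2+4+8+16=31
n=17: 17·1 1·17  f→[17+1]=18
d|18:{18,9,6,3,2,1}  Σf=18+9+6+3+2+1=39
q^19  k|19↦f(k): 19:19 1:1  a_19=20

14, 24, 24, 31, 18, 39, 20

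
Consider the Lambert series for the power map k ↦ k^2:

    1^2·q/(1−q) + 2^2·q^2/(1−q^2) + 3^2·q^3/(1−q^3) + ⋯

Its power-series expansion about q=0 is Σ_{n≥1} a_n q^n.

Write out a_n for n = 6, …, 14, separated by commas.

n=6: 1·6 2·3 3·2 6·1  f→[1+4+9+36]=50
[q^7] f(7)=49,f(1)=1 ⇒ 50
n=8: 1·8 2·4 4·2 8·1  f→[1+4+16+64]=85
n=9: 9·1 3·3 1·9  f→[81+9+1]=91
q^10  k|10↦f(k): 1:1 2:4 5:25 10:100  a_10=130
[q^11] f(11)=121,f(1)=1 ⇒ 122
[q^12] f(12)=144,f(6)=36,f(4)=16,f(3)=9,f(2)=4,f(1)=1 ⇒ 210
d|13:{1,13}  Σf=1+169=170
n=14: 14·1 7·2 2·7 1·14  f→[196+49+4+1]=250

50, 50, 85, 91, 130, 122, 210, 170, 250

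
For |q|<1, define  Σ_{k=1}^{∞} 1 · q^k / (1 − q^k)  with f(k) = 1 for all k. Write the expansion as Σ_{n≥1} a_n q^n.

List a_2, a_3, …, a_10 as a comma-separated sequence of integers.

2, 2, 3, 2, 4, 2, 4, 3, 4

[q^2] f(1)=1,f(2)=1 ⇒ 2
d|3:{1,3}  Σf=1+1=2
d|4:{1,2,4}  Σf=1+1+1=3
q^5  k|5↦f(k): 1:1 5:1  a_5=2
n=6: 1·6 2·3 3·2 6·1  f→[1+1+1+1]=4
[q^7] f(7)=1,f(1)=1 ⇒ 2
[q^8] f(8)=1,f(4)=1,f(2)=1,f(1)=1 ⇒ 4
[q^9] f(9)=1,f(3)=1,f(1)=1 ⇒ 3
n=10: 1·10 2·5 5·2 10·1  f→[1+1+1+1]=4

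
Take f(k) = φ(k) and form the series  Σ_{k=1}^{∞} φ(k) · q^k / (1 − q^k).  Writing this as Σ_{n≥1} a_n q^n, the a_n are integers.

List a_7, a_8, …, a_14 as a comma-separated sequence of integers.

d|7:{7,1}  Σφ=6+1=7
q^8  k|8↦φ(k): 1:1 2:1 4:2 8:4  a_8=8
n=9: 9·1 3·3 1·9  φ→[6+2+1]=9
n=10: 1·10 2·5 5·2 10·1  φ→[1+1+4+4]=10
d|11:{1,11}  Σφ=1+10=11
[q^12] φ(1)=1,φ(2)=1,φ(3)=2,φ(4)=2,φ(6)=2,φ(12)=4 ⇒ 12
[q^13] φ(1)=1,φ(13)=12 ⇒ 13
[q^14] φ(1)=1,φ(2)=1,φ(7)=6,φ(14)=6 ⇒ 14

7, 8, 9, 10, 11, 12, 13, 14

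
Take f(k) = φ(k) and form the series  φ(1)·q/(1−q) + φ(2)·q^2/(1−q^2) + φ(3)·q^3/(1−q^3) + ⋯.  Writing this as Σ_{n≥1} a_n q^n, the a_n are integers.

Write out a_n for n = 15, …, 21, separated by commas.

d|15:{1,3,5,15}  Σφ=1+2+4+8=15
[q^16] φ(16)=8,φ(8)=4,φ(4)=2,φ(2)=1,φ(1)=1 ⇒ 16
n=17: 17·1 1·17  φ→[16+1]=17
q^18  k|18↦φ(k): 18:6 9:6 6:2 3:2 2:1 1:1  a_18=18
n=19: 19·1 1·19  φ→[18+1]=19
q^20  k|20↦φ(k): 20:8 10:4 5:4 4:2 2:1 1:1  a_20=20
q^21  k|21↦φ(k): 1:1 3:2 7:6 21:12  a_21=21

15, 16, 17, 18, 19, 20, 21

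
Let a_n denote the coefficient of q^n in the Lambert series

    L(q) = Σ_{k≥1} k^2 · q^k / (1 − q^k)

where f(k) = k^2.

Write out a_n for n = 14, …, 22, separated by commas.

250, 260, 341, 290, 455, 362, 546, 500, 610

[q^14] f(14)=196,f(7)=49,f(2)=4,f(1)=1 ⇒ 250
q^15  k|15↦f(k): 15:225 5:25 3:9 1:1  a_15=260
q^16  k|16↦f(k): 1:1 2:4 4:16 8:64 16:256  a_16=341
[q^17] f(17)=289,f(1)=1 ⇒ 290
n=18: 1·18 2·9 3·6 6·3 9·2 18·1  f→[1+4+9+36+81+324]=455
q^19  k|19↦f(k): 19:361 1:1  a_19=362
[q^20] f(1)=1,f(2)=4,f(4)=16,f(5)=25,f(10)=100,f(20)=400 ⇒ 546
d|21:{1,3,7,21}  Σf=1+9+49+441=500
[q^22] f(22)=484,f(11)=121,f(2)=4,f(1)=1 ⇒ 610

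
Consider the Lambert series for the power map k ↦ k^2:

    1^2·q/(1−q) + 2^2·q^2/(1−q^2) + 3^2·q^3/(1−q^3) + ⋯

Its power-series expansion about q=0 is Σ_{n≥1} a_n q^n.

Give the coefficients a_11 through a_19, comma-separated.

[q^11] f(1)=1,f(11)=121 ⇒ 122
q^12  k|12↦f(k): 1:1 2:4 3:9 4:16 6:36 12:144  a_12=210
n=13: 1·13 13·1  f→[1+169]=170
d|14:{1,2,7,14}  Σf=1+4+49+196=250
[q^15] f(1)=1,f(3)=9,f(5)=25,f(15)=225 ⇒ 260
[q^16] f(16)=256,f(8)=64,f(4)=16,f(2)=4,f(1)=1 ⇒ 341
[q^17] f(17)=289,f(1)=1 ⇒ 290
n=18: 18·1 9·2 6·3 3·6 2·9 1·18  f→[324+81+36+9+4+1]=455
[q^19] f(1)=1,f(19)=361 ⇒ 362

122, 210, 170, 250, 260, 341, 290, 455, 362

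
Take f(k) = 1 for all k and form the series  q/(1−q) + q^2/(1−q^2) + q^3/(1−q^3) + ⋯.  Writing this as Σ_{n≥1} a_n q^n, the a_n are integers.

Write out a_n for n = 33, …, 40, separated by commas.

q^33  k|33↦f(k): 1:1 3:1 11:1 33:1  a_33=4
[q^34] f(1)=1,f(2)=1,f(17)=1,f(34)=1 ⇒ 4
d|35:{35,7,5,1}  Σf=1+1+1+1=4
d|36:{1,2,3,4,6,9,12,18,36}  Σf=1+1+1+1+1+1+1+1+1=9
d|37:{1,37}  Σf=1+1=2
n=38: 38·1 19·2 2·19 1·38  f→[1+1+1+1]=4
n=39: 39·1 13·3 3·13 1·39  f→[1+1+1+1]=4
d|40:{40,20,10,8,5,4,2,1}  Σf=1+1+1+1+1+1+1+1=8

4, 4, 4, 9, 2, 4, 4, 8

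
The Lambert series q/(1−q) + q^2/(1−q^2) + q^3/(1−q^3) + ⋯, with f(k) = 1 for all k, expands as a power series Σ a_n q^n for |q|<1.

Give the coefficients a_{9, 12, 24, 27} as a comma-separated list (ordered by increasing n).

3, 6, 8, 4

d|9:{1,3,9}  Σf=1+1+1=3
d|12:{12,6,4,3,2,1}  Σf=1+1+1+1+1+1=6
d|24:{24,12,8,6,4,3,2,1}  Σf=1+1+1+1+1+1+1+1=8
[q^27] f(27)=1,f(9)=1,f(3)=1,f(1)=1 ⇒ 4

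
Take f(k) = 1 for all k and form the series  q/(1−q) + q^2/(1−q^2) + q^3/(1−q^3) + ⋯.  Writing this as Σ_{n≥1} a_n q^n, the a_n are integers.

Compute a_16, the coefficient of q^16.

a_16 = 5

n=16: 1·16 2·8 4·4 8·2 16·1  f→[1+1+1+1+1]=5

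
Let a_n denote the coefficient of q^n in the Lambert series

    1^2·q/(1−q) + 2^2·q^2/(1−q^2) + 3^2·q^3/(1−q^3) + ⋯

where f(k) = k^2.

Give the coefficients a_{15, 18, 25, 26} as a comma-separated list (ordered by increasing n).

q^15  k|15↦f(k): 1:1 3:9 5:25 15:225  a_15=260
q^18  k|18↦f(k): 1:1 2:4 3:9 6:36 9:81 18:324  a_18=455
[q^25] f(25)=625,f(5)=25,f(1)=1 ⇒ 651
d|26:{1,2,13,26}  Σf=1+4+169+676=850

260, 455, 651, 850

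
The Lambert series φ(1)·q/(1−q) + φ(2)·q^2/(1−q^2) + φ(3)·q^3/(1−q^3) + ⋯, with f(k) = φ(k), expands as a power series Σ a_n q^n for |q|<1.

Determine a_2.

n=2: 1·2 2·1  φ→[1+1]=2

a_2 = 2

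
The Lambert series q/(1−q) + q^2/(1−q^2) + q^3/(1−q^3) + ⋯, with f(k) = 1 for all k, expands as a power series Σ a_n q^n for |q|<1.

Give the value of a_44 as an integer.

q^44  k|44↦f(k): 1:1 2:1 4:1 11:1 22:1 44:1  a_44=6

a_44 = 6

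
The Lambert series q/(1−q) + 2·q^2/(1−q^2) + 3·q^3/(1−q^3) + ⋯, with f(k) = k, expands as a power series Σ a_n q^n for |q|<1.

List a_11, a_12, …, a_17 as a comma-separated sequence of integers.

[q^11] f(11)=11,f(1)=1 ⇒ 12
q^12  k|12↦f(k): 12:12 6:6 4:4 3:3 2:2 1:1  a_12=28
n=13: 13·1 1·13  f→[13+1]=14
d|14:{1,2,7,14}  Σf=1+2+7+14=24
d|15:{15,5,3,1}  Σf=15+5+3+1=24
n=16: 16·1 8·2 4·4 2·8 1·16  f→[16+8+4+2+1]=31
d|17:{17,1}  Σf=17+1=18

12, 28, 14, 24, 24, 31, 18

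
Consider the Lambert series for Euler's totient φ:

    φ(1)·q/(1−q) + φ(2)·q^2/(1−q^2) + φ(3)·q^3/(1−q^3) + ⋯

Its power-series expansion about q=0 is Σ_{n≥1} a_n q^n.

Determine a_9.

n=9: 9·1 3·3 1·9  φ→[6+2+1]=9

a_9 = 9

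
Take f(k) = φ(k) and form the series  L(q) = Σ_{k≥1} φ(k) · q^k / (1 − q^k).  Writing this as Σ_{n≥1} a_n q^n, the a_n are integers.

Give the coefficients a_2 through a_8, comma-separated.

d|2:{1,2}  Σφ=1+1=2
d|3:{3,1}  Σφ=2+1=3
n=4: 1·4 2·2 4·1  φ→[1+1+2]=4
[q^5] φ(5)=4,φ(1)=1 ⇒ 5
n=6: 1·6 2·3 3·2 6·1  φ→[1+1+2+2]=6
q^7  k|7↦φ(k): 7:6 1:1  a_7=7
q^8  k|8↦φ(k): 8:4 4:2 2:1 1:1  a_8=8

2, 3, 4, 5, 6, 7, 8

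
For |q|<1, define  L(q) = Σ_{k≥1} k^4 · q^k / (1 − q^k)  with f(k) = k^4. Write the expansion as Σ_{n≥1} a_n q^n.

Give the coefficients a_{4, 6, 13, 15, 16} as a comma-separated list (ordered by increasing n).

273, 1394, 28562, 51332, 69905

q^4  k|4↦f(k): 4:256 2:16 1:1  a_4=273
[q^6] f(1)=1,f(2)=16,f(3)=81,f(6)=1296 ⇒ 1394
[q^13] f(13)=28561,f(1)=1 ⇒ 28562
n=15: 15·1 5·3 3·5 1·15  f→[50625+625+81+1]=51332
[q^16] f(1)=1,f(2)=16,f(4)=256,f(8)=4096,f(16)=65536 ⇒ 69905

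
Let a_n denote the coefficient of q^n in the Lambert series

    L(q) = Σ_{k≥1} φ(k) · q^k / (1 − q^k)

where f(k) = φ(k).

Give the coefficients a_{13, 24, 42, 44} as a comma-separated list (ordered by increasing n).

d|13:{1,13}  Σφ=1+12=13
n=24: 1·24 2·12 3·8 4·6 6·4 8·3 12·2 24·1  φ→[1+1+2+2+2+4+4+8]=24
q^42  k|42↦φ(k): 42:12 21:12 14:6 7:6 6:2 3:2 2:1 1:1  a_42=42
d|44:{1,2,4,11,22,44}  Σφ=1+1+2+10+10+20=44

13, 24, 42, 44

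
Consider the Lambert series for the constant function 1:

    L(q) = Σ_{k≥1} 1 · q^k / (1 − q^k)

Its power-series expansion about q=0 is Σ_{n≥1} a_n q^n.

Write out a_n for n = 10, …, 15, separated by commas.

n=10: 1·10 2·5 5·2 10·1  f→[1+1+1+1]=4
[q^11] f(1)=1,f(11)=1 ⇒ 2
d|12:{12,6,4,3,2,1}  Σf=1+1+1+1+1+1=6
[q^13] f(1)=1,f(13)=1 ⇒ 2
[q^14] f(1)=1,f(2)=1,f(7)=1,f(14)=1 ⇒ 4
n=15: 1·15 3·5 5·3 15·1  f→[1+1+1+1]=4

4, 2, 6, 2, 4, 4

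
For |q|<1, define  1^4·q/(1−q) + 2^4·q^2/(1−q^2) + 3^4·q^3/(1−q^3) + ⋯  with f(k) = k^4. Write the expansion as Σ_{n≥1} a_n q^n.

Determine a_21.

a_21 = 196964

n=21: 1·21 3·7 7·3 21·1  f→[1+81+2401+194481]=196964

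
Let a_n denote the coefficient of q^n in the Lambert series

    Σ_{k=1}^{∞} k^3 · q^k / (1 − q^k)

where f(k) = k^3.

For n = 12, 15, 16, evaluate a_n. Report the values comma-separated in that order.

2044, 3528, 4681

[q^12] f(1)=1,f(2)=8,f(3)=27,f(4)=64,f(6)=216,f(12)=1728 ⇒ 2044
q^15  k|15↦f(k): 1:1 3:27 5:125 15:3375  a_15=3528
n=16: 16·1 8·2 4·4 2·8 1·16  f→[4096+512+64+8+1]=4681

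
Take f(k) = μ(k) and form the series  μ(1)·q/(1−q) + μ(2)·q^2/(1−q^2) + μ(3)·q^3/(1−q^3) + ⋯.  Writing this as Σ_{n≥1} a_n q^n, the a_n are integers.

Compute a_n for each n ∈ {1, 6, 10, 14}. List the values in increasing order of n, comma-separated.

d|1:{1}  Σμ=1=1
q^6  k|6↦μ(k): 1:1 2:-1 3:-1 6:1  a_6=0
d|10:{10,5,2,1}  Σμ=1+(-1)+(-1)+1=0
d|14:{14,7,2,1}  Σμ=1+(-1)+(-1)+1=0

1, 0, 0, 0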